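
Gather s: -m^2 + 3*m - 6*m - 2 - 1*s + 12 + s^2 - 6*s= -m^2 - 3*m + s^2 - 7*s + 10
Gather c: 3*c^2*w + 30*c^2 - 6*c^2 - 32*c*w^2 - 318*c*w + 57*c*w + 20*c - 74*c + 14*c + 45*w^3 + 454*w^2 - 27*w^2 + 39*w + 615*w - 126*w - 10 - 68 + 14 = c^2*(3*w + 24) + c*(-32*w^2 - 261*w - 40) + 45*w^3 + 427*w^2 + 528*w - 64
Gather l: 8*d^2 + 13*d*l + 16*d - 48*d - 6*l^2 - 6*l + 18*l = 8*d^2 - 32*d - 6*l^2 + l*(13*d + 12)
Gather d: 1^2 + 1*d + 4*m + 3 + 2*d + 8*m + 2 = 3*d + 12*m + 6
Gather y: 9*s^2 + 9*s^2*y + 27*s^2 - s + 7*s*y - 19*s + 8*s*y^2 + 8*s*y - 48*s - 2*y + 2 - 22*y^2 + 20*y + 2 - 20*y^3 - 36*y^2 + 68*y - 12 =36*s^2 - 68*s - 20*y^3 + y^2*(8*s - 58) + y*(9*s^2 + 15*s + 86) - 8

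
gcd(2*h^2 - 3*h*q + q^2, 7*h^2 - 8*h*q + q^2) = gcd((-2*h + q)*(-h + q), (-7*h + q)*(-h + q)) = -h + q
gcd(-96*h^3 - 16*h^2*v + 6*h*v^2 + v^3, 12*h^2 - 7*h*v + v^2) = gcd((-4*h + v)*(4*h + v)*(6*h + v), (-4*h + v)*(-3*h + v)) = -4*h + v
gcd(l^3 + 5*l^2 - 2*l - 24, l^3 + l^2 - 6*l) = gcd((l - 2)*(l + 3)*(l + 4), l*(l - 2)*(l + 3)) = l^2 + l - 6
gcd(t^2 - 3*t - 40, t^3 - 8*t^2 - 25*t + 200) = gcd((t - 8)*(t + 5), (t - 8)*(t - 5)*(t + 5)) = t^2 - 3*t - 40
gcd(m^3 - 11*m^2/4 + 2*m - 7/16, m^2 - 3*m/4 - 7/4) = m - 7/4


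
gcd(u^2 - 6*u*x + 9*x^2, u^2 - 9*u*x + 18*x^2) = -u + 3*x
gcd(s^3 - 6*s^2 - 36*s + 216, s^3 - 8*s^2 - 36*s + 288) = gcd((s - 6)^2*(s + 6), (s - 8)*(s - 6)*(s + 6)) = s^2 - 36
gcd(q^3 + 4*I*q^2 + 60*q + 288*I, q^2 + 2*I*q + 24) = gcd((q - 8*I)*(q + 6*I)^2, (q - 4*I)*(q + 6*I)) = q + 6*I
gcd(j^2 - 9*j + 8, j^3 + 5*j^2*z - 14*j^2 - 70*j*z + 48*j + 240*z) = j - 8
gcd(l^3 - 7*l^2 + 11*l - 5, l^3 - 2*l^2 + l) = l^2 - 2*l + 1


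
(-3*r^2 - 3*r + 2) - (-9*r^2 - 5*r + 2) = 6*r^2 + 2*r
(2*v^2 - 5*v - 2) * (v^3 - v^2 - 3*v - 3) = 2*v^5 - 7*v^4 - 3*v^3 + 11*v^2 + 21*v + 6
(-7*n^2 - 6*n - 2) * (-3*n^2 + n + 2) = 21*n^4 + 11*n^3 - 14*n^2 - 14*n - 4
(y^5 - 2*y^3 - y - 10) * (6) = 6*y^5 - 12*y^3 - 6*y - 60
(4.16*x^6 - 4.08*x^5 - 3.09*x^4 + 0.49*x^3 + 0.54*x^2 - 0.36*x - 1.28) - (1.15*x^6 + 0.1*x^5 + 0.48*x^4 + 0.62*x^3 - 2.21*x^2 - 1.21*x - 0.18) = 3.01*x^6 - 4.18*x^5 - 3.57*x^4 - 0.13*x^3 + 2.75*x^2 + 0.85*x - 1.1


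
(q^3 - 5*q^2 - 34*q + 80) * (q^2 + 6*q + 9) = q^5 + q^4 - 55*q^3 - 169*q^2 + 174*q + 720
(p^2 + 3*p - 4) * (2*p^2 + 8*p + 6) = 2*p^4 + 14*p^3 + 22*p^2 - 14*p - 24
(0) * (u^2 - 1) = 0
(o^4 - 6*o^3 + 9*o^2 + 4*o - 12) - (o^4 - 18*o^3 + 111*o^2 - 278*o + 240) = 12*o^3 - 102*o^2 + 282*o - 252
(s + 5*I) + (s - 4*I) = 2*s + I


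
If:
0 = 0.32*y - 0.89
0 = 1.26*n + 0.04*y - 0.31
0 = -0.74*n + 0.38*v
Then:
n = 0.16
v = 0.31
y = 2.78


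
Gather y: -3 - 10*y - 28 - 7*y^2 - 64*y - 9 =-7*y^2 - 74*y - 40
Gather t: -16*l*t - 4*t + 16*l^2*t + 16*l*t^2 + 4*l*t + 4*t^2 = t^2*(16*l + 4) + t*(16*l^2 - 12*l - 4)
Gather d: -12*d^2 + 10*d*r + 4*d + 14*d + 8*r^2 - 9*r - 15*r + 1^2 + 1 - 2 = -12*d^2 + d*(10*r + 18) + 8*r^2 - 24*r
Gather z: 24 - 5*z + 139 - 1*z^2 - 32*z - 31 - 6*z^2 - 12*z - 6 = -7*z^2 - 49*z + 126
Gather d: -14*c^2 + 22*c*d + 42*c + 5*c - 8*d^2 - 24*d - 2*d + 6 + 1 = -14*c^2 + 47*c - 8*d^2 + d*(22*c - 26) + 7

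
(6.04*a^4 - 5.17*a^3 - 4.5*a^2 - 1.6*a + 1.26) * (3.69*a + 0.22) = 22.2876*a^5 - 17.7485*a^4 - 17.7424*a^3 - 6.894*a^2 + 4.2974*a + 0.2772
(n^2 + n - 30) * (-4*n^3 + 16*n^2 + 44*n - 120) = -4*n^5 + 12*n^4 + 180*n^3 - 556*n^2 - 1440*n + 3600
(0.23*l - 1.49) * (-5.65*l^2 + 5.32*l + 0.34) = -1.2995*l^3 + 9.6421*l^2 - 7.8486*l - 0.5066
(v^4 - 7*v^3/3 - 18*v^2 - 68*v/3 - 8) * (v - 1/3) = v^5 - 8*v^4/3 - 155*v^3/9 - 50*v^2/3 - 4*v/9 + 8/3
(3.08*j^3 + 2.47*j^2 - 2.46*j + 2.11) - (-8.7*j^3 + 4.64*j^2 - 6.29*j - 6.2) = 11.78*j^3 - 2.17*j^2 + 3.83*j + 8.31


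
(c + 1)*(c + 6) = c^2 + 7*c + 6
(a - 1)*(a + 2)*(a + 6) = a^3 + 7*a^2 + 4*a - 12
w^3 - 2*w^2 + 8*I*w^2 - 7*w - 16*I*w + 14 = (w - 2)*(w + I)*(w + 7*I)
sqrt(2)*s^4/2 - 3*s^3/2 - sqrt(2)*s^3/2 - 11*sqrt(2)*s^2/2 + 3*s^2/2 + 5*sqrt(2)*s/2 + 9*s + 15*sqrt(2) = (s - 3)*(s - 5*sqrt(2)/2)*(s + sqrt(2))*(sqrt(2)*s/2 + sqrt(2))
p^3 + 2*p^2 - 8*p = p*(p - 2)*(p + 4)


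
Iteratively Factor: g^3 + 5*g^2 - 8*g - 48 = (g - 3)*(g^2 + 8*g + 16) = (g - 3)*(g + 4)*(g + 4)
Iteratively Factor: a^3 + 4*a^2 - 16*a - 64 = (a + 4)*(a^2 - 16) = (a - 4)*(a + 4)*(a + 4)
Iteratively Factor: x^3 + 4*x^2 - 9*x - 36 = (x + 3)*(x^2 + x - 12) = (x + 3)*(x + 4)*(x - 3)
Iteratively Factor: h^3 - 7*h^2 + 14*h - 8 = (h - 2)*(h^2 - 5*h + 4) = (h - 2)*(h - 1)*(h - 4)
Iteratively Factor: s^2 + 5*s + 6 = (s + 2)*(s + 3)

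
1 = 1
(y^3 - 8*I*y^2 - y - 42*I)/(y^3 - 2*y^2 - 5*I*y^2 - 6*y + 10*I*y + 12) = (y^2 - 5*I*y + 14)/(y^2 - 2*y*(1 + I) + 4*I)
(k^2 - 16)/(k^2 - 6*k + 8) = (k + 4)/(k - 2)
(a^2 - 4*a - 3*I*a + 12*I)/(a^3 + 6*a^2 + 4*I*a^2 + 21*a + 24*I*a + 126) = (a - 4)/(a^2 + a*(6 + 7*I) + 42*I)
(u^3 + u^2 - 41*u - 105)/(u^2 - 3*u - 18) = (u^2 - 2*u - 35)/(u - 6)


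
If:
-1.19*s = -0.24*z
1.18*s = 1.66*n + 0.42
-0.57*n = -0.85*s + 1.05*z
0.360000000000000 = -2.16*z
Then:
No Solution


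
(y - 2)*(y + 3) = y^2 + y - 6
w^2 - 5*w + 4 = (w - 4)*(w - 1)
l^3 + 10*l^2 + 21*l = l*(l + 3)*(l + 7)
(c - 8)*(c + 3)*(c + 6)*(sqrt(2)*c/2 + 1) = sqrt(2)*c^4/2 + sqrt(2)*c^3/2 + c^3 - 27*sqrt(2)*c^2 + c^2 - 72*sqrt(2)*c - 54*c - 144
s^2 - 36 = (s - 6)*(s + 6)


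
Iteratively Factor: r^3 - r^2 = (r)*(r^2 - r) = r^2*(r - 1)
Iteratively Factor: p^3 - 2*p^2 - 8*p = (p + 2)*(p^2 - 4*p) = p*(p + 2)*(p - 4)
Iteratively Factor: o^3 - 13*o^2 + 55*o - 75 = (o - 5)*(o^2 - 8*o + 15) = (o - 5)^2*(o - 3)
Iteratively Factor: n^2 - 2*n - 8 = (n - 4)*(n + 2)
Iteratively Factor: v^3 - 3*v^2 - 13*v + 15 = (v + 3)*(v^2 - 6*v + 5) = (v - 1)*(v + 3)*(v - 5)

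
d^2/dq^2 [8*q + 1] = 0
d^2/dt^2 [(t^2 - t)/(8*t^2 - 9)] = 2*(-64*t^3 + 216*t^2 - 216*t + 81)/(512*t^6 - 1728*t^4 + 1944*t^2 - 729)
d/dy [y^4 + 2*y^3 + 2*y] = 4*y^3 + 6*y^2 + 2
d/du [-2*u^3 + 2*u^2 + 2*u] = -6*u^2 + 4*u + 2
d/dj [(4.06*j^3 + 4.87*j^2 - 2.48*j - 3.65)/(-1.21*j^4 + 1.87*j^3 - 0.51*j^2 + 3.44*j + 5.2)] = (4.9126*j^6 + 11.7854*j^5 - 20.1799*j^4 + 19.542*j^3 + 99.3005*j^2 + 46.925*j - 0.340000000000002)/(1.4641*j^8 - 4.5254*j^7 + 4.7311*j^6 - 10.2322*j^5 + 0.541700000000001*j^4 + 15.9392*j^3 + 6.5296*j^2 + 35.776*j + 27.04)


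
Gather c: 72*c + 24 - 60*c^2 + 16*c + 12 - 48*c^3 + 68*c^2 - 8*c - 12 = -48*c^3 + 8*c^2 + 80*c + 24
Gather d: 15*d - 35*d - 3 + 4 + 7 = 8 - 20*d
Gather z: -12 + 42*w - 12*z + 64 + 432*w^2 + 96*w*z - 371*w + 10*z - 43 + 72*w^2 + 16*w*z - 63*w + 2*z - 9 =504*w^2 + 112*w*z - 392*w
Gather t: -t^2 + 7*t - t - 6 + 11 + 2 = -t^2 + 6*t + 7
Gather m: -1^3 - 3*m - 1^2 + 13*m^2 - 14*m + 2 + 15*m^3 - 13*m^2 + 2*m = 15*m^3 - 15*m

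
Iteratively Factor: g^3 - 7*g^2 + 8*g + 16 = (g + 1)*(g^2 - 8*g + 16) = (g - 4)*(g + 1)*(g - 4)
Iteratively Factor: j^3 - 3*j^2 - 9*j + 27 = (j - 3)*(j^2 - 9) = (j - 3)*(j + 3)*(j - 3)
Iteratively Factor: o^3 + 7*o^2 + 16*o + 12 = (o + 3)*(o^2 + 4*o + 4) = (o + 2)*(o + 3)*(o + 2)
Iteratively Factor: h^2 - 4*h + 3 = (h - 3)*(h - 1)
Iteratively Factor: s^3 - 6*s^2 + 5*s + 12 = (s + 1)*(s^2 - 7*s + 12) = (s - 3)*(s + 1)*(s - 4)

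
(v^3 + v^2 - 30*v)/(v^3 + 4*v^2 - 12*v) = (v - 5)/(v - 2)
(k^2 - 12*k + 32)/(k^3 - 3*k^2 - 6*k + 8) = (k - 8)/(k^2 + k - 2)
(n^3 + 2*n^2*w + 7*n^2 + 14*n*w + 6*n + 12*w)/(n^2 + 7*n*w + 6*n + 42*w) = (n^2 + 2*n*w + n + 2*w)/(n + 7*w)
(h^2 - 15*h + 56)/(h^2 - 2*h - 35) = (h - 8)/(h + 5)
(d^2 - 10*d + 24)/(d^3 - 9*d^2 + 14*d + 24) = 1/(d + 1)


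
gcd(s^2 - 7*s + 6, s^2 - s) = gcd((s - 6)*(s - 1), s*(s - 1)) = s - 1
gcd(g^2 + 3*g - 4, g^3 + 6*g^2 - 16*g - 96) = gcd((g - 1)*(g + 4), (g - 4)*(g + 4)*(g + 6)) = g + 4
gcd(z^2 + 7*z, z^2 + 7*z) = z^2 + 7*z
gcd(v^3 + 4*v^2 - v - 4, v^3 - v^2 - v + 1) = v^2 - 1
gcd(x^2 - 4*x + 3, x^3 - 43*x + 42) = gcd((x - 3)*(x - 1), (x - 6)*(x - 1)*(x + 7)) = x - 1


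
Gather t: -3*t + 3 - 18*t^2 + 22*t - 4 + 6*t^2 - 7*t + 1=-12*t^2 + 12*t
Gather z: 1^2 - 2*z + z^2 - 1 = z^2 - 2*z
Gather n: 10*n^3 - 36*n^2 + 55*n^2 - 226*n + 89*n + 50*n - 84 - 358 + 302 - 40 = 10*n^3 + 19*n^2 - 87*n - 180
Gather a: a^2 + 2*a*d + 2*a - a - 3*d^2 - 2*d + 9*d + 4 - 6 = a^2 + a*(2*d + 1) - 3*d^2 + 7*d - 2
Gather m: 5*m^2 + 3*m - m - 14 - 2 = 5*m^2 + 2*m - 16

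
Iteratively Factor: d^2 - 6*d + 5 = (d - 1)*(d - 5)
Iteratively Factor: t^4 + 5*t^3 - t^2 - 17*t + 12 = (t - 1)*(t^3 + 6*t^2 + 5*t - 12) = (t - 1)*(t + 3)*(t^2 + 3*t - 4) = (t - 1)^2*(t + 3)*(t + 4)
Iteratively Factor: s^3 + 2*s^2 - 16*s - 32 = (s + 2)*(s^2 - 16) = (s + 2)*(s + 4)*(s - 4)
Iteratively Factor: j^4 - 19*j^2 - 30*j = (j - 5)*(j^3 + 5*j^2 + 6*j) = j*(j - 5)*(j^2 + 5*j + 6) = j*(j - 5)*(j + 3)*(j + 2)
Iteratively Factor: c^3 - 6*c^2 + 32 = (c - 4)*(c^2 - 2*c - 8) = (c - 4)*(c + 2)*(c - 4)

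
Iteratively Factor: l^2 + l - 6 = (l - 2)*(l + 3)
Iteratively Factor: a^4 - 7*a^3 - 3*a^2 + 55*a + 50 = (a + 2)*(a^3 - 9*a^2 + 15*a + 25) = (a - 5)*(a + 2)*(a^2 - 4*a - 5) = (a - 5)^2*(a + 2)*(a + 1)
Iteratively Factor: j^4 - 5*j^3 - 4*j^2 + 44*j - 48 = (j - 4)*(j^3 - j^2 - 8*j + 12) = (j - 4)*(j - 2)*(j^2 + j - 6) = (j - 4)*(j - 2)^2*(j + 3)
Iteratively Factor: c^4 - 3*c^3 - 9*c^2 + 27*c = (c)*(c^3 - 3*c^2 - 9*c + 27) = c*(c + 3)*(c^2 - 6*c + 9) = c*(c - 3)*(c + 3)*(c - 3)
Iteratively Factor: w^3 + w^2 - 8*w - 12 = (w - 3)*(w^2 + 4*w + 4) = (w - 3)*(w + 2)*(w + 2)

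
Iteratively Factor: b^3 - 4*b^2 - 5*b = (b - 5)*(b^2 + b) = b*(b - 5)*(b + 1)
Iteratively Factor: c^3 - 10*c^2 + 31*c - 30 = (c - 5)*(c^2 - 5*c + 6) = (c - 5)*(c - 3)*(c - 2)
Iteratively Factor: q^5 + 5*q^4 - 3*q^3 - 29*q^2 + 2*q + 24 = (q - 2)*(q^4 + 7*q^3 + 11*q^2 - 7*q - 12) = (q - 2)*(q + 3)*(q^3 + 4*q^2 - q - 4) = (q - 2)*(q + 1)*(q + 3)*(q^2 + 3*q - 4) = (q - 2)*(q - 1)*(q + 1)*(q + 3)*(q + 4)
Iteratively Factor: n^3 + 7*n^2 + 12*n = (n)*(n^2 + 7*n + 12) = n*(n + 4)*(n + 3)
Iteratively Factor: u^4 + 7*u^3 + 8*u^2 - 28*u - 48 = (u + 4)*(u^3 + 3*u^2 - 4*u - 12) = (u + 2)*(u + 4)*(u^2 + u - 6) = (u - 2)*(u + 2)*(u + 4)*(u + 3)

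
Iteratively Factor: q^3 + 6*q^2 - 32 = (q + 4)*(q^2 + 2*q - 8) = (q + 4)^2*(q - 2)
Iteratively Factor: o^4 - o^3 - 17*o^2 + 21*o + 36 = (o + 4)*(o^3 - 5*o^2 + 3*o + 9) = (o - 3)*(o + 4)*(o^2 - 2*o - 3) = (o - 3)*(o + 1)*(o + 4)*(o - 3)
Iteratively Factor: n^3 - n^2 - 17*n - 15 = (n + 3)*(n^2 - 4*n - 5) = (n - 5)*(n + 3)*(n + 1)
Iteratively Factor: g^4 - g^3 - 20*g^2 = (g)*(g^3 - g^2 - 20*g) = g*(g - 5)*(g^2 + 4*g) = g*(g - 5)*(g + 4)*(g)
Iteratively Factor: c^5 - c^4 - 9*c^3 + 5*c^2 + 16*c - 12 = (c - 1)*(c^4 - 9*c^2 - 4*c + 12) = (c - 1)^2*(c^3 + c^2 - 8*c - 12) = (c - 1)^2*(c + 2)*(c^2 - c - 6) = (c - 1)^2*(c + 2)^2*(c - 3)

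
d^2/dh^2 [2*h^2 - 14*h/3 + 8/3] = 4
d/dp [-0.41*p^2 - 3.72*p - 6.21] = -0.82*p - 3.72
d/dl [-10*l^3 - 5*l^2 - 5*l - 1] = -30*l^2 - 10*l - 5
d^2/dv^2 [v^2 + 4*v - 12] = 2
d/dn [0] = 0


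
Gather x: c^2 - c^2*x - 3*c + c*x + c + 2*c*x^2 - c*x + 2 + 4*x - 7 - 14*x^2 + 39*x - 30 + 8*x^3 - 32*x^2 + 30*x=c^2 - 2*c + 8*x^3 + x^2*(2*c - 46) + x*(73 - c^2) - 35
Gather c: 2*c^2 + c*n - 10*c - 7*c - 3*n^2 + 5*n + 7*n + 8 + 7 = 2*c^2 + c*(n - 17) - 3*n^2 + 12*n + 15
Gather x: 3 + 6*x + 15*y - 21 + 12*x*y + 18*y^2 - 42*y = x*(12*y + 6) + 18*y^2 - 27*y - 18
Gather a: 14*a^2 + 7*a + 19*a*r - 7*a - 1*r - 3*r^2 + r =14*a^2 + 19*a*r - 3*r^2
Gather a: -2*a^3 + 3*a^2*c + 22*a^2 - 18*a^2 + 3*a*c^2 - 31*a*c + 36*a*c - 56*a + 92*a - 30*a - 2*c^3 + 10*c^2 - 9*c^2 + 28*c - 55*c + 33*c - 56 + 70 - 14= -2*a^3 + a^2*(3*c + 4) + a*(3*c^2 + 5*c + 6) - 2*c^3 + c^2 + 6*c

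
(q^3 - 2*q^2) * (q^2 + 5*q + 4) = q^5 + 3*q^4 - 6*q^3 - 8*q^2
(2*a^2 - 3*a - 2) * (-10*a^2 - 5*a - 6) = -20*a^4 + 20*a^3 + 23*a^2 + 28*a + 12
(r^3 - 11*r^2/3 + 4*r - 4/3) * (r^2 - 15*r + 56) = r^5 - 56*r^4/3 + 115*r^3 - 800*r^2/3 + 244*r - 224/3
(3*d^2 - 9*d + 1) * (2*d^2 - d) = 6*d^4 - 21*d^3 + 11*d^2 - d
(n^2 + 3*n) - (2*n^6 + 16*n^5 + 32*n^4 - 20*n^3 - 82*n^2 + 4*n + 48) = -2*n^6 - 16*n^5 - 32*n^4 + 20*n^3 + 83*n^2 - n - 48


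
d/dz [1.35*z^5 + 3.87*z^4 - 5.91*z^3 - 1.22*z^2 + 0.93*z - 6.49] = 6.75*z^4 + 15.48*z^3 - 17.73*z^2 - 2.44*z + 0.93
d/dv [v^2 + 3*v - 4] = 2*v + 3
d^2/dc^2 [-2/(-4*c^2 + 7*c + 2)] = 4*(16*c^2 - 28*c - (8*c - 7)^2 - 8)/(-4*c^2 + 7*c + 2)^3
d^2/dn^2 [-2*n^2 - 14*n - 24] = -4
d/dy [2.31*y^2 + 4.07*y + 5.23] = 4.62*y + 4.07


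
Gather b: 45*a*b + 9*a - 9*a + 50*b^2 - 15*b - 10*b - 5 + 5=50*b^2 + b*(45*a - 25)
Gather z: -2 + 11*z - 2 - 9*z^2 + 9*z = -9*z^2 + 20*z - 4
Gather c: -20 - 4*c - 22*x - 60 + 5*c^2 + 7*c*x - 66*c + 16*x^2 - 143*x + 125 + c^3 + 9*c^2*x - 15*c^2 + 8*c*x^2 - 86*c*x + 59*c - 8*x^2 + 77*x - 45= c^3 + c^2*(9*x - 10) + c*(8*x^2 - 79*x - 11) + 8*x^2 - 88*x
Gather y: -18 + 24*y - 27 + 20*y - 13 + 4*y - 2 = 48*y - 60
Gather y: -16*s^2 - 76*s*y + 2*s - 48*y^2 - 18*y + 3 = -16*s^2 + 2*s - 48*y^2 + y*(-76*s - 18) + 3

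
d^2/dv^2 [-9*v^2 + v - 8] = -18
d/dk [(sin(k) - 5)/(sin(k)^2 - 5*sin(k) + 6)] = (10*sin(k) + cos(k)^2 - 20)*cos(k)/(sin(k)^2 - 5*sin(k) + 6)^2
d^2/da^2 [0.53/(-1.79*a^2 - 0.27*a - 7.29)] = (3.396346*a^2 + 0.512298*a - 0.53*(3.58*a + 0.27)*(7.16*a + 0.54) + 13.832046)/(1.79*a^2 + 0.27*a + 7.29)^3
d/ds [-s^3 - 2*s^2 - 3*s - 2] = -3*s^2 - 4*s - 3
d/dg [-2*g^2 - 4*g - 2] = -4*g - 4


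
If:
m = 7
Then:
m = 7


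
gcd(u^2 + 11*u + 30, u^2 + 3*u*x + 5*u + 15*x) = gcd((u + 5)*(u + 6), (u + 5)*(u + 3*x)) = u + 5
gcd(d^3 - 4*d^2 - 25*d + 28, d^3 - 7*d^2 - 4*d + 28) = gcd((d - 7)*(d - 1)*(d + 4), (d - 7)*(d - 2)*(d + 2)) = d - 7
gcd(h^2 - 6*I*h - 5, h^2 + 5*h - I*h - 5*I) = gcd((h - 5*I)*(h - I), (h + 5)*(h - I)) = h - I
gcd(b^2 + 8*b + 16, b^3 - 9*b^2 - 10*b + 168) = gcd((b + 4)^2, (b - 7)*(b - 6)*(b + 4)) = b + 4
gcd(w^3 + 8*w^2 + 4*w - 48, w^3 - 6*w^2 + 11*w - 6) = w - 2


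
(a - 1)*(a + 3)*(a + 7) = a^3 + 9*a^2 + 11*a - 21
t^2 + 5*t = t*(t + 5)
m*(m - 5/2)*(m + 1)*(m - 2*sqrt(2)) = m^4 - 2*sqrt(2)*m^3 - 3*m^3/2 - 5*m^2/2 + 3*sqrt(2)*m^2 + 5*sqrt(2)*m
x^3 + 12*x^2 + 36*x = x*(x + 6)^2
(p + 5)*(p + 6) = p^2 + 11*p + 30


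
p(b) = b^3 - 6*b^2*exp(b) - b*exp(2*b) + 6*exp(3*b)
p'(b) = -6*b^2*exp(b) + 3*b^2 - 2*b*exp(2*b) - 12*b*exp(b) + 18*exp(3*b) - exp(2*b)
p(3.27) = 105373.04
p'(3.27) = 319961.48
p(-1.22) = -4.19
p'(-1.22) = 6.74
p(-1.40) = -5.47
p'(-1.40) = 7.50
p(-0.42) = 1.11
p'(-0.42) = 8.18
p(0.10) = 7.91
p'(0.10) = 21.47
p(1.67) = 768.07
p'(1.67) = 2388.83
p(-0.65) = -0.57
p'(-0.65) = 6.66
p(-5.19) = -140.70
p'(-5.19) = 80.26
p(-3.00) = -29.68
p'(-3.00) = 26.12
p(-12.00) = -1728.01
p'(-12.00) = 432.00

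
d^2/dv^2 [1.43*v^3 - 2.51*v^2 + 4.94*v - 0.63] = 8.58*v - 5.02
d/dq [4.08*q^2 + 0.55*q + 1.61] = 8.16*q + 0.55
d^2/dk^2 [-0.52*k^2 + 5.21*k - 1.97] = -1.04000000000000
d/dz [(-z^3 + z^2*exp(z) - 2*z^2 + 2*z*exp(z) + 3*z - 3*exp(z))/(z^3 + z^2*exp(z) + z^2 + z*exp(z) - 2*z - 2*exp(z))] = (2*z^3*exp(z) + 8*z^2*exp(z) + z^2 + 2*z*exp(z) - exp(2*z) - 12*exp(z))/(z^4 + 2*z^3*exp(z) + 4*z^3 + z^2*exp(2*z) + 8*z^2*exp(z) + 4*z^2 + 4*z*exp(2*z) + 8*z*exp(z) + 4*exp(2*z))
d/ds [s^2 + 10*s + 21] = 2*s + 10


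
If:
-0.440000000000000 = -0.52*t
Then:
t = 0.85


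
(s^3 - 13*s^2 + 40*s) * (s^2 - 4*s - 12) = s^5 - 17*s^4 + 80*s^3 - 4*s^2 - 480*s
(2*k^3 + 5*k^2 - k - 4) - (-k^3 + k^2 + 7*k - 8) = 3*k^3 + 4*k^2 - 8*k + 4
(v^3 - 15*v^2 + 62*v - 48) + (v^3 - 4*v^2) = 2*v^3 - 19*v^2 + 62*v - 48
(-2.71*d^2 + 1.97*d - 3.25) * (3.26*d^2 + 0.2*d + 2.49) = -8.8346*d^4 + 5.8802*d^3 - 16.9489*d^2 + 4.2553*d - 8.0925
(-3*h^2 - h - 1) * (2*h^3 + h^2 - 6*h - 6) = -6*h^5 - 5*h^4 + 15*h^3 + 23*h^2 + 12*h + 6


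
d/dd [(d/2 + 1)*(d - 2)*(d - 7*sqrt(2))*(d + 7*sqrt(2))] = 2*d*(d^2 - 51)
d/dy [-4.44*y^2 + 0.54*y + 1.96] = 0.54 - 8.88*y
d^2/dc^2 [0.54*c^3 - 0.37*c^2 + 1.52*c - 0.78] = 3.24*c - 0.74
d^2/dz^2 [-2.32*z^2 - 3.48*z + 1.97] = -4.64000000000000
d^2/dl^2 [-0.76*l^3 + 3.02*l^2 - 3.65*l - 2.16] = 6.04 - 4.56*l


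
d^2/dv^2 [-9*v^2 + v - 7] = -18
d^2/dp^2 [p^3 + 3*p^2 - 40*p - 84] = 6*p + 6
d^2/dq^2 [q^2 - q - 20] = 2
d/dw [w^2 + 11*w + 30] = 2*w + 11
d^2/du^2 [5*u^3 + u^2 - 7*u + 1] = 30*u + 2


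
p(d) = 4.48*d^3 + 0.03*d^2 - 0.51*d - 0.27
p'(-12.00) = 1934.13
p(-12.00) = -7731.27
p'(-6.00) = 482.97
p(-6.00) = -963.81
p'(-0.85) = 9.15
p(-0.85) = -2.57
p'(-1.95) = 50.48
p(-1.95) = -32.38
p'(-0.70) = 6.03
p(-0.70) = -1.43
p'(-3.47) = 161.11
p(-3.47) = -185.32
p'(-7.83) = 823.01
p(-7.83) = -2145.06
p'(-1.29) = 21.78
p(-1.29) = -9.18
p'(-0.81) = 8.26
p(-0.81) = -2.22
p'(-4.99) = 333.85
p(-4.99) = -553.62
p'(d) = 13.44*d^2 + 0.06*d - 0.51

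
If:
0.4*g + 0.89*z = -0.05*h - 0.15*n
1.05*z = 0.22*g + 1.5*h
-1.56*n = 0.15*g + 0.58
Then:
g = 0.147442632952581 - 2.44551401552385*z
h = 1.0586753889435*z - 0.0216249194997119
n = 0.235145578415754*z - 0.385972048040312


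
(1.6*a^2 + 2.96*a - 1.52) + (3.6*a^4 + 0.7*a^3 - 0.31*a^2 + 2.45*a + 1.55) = 3.6*a^4 + 0.7*a^3 + 1.29*a^2 + 5.41*a + 0.03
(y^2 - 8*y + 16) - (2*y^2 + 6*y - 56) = -y^2 - 14*y + 72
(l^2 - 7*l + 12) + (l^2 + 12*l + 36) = 2*l^2 + 5*l + 48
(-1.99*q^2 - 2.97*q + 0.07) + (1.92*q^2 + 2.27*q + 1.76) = -0.0700000000000001*q^2 - 0.7*q + 1.83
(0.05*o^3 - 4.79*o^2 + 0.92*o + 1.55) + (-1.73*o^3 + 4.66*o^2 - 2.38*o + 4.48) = -1.68*o^3 - 0.13*o^2 - 1.46*o + 6.03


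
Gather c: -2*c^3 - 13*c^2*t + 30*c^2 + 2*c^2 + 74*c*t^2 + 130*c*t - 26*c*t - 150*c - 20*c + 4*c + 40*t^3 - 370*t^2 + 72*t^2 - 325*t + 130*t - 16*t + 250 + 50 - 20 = -2*c^3 + c^2*(32 - 13*t) + c*(74*t^2 + 104*t - 166) + 40*t^3 - 298*t^2 - 211*t + 280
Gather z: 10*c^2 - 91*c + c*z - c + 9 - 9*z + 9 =10*c^2 - 92*c + z*(c - 9) + 18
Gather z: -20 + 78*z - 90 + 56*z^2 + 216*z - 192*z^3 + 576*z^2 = -192*z^3 + 632*z^2 + 294*z - 110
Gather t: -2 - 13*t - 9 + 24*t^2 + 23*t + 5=24*t^2 + 10*t - 6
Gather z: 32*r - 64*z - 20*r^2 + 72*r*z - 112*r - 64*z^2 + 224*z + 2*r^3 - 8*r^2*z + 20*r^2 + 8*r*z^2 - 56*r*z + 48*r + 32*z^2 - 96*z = 2*r^3 - 32*r + z^2*(8*r - 32) + z*(-8*r^2 + 16*r + 64)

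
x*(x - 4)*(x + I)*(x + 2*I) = x^4 - 4*x^3 + 3*I*x^3 - 2*x^2 - 12*I*x^2 + 8*x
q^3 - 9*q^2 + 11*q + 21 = (q - 7)*(q - 3)*(q + 1)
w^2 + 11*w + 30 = (w + 5)*(w + 6)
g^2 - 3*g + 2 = (g - 2)*(g - 1)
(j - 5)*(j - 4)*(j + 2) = j^3 - 7*j^2 + 2*j + 40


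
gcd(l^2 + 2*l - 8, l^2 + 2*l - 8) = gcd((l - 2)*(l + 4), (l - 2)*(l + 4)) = l^2 + 2*l - 8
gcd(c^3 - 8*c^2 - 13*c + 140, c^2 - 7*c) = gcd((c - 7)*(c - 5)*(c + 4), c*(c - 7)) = c - 7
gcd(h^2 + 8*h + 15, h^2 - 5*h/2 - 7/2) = 1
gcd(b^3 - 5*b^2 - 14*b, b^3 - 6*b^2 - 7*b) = b^2 - 7*b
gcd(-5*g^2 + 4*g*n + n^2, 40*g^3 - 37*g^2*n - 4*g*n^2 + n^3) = 5*g^2 - 4*g*n - n^2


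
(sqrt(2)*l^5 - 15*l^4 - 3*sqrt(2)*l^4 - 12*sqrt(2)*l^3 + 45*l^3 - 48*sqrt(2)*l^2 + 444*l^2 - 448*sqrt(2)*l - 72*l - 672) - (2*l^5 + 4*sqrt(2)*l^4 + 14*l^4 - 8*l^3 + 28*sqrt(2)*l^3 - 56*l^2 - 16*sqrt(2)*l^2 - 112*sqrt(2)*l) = -2*l^5 + sqrt(2)*l^5 - 29*l^4 - 7*sqrt(2)*l^4 - 40*sqrt(2)*l^3 + 53*l^3 - 32*sqrt(2)*l^2 + 500*l^2 - 336*sqrt(2)*l - 72*l - 672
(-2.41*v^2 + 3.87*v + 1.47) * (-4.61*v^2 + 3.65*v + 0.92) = 11.1101*v^4 - 26.6372*v^3 + 5.1316*v^2 + 8.9259*v + 1.3524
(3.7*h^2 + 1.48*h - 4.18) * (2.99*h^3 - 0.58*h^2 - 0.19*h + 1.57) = 11.063*h^5 + 2.2792*h^4 - 14.0596*h^3 + 7.9522*h^2 + 3.1178*h - 6.5626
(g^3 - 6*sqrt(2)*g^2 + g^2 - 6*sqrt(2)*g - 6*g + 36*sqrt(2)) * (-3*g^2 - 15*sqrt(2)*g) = -3*g^5 - 3*g^4 + 3*sqrt(2)*g^4 + 3*sqrt(2)*g^3 + 198*g^3 - 18*sqrt(2)*g^2 + 180*g^2 - 1080*g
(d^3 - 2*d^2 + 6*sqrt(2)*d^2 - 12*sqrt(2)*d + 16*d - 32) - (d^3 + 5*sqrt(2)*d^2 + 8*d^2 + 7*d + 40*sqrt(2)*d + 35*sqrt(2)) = -10*d^2 + sqrt(2)*d^2 - 52*sqrt(2)*d + 9*d - 35*sqrt(2) - 32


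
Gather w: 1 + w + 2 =w + 3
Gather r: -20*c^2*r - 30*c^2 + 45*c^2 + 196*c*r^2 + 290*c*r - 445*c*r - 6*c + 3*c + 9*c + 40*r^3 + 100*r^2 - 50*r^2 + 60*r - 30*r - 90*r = 15*c^2 + 6*c + 40*r^3 + r^2*(196*c + 50) + r*(-20*c^2 - 155*c - 60)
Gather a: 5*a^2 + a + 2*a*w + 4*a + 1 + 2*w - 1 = 5*a^2 + a*(2*w + 5) + 2*w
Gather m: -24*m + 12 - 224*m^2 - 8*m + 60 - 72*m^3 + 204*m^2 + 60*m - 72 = -72*m^3 - 20*m^2 + 28*m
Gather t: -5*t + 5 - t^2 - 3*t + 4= -t^2 - 8*t + 9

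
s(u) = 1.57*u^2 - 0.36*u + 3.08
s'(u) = 3.14*u - 0.36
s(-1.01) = 5.05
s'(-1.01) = -3.53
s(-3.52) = 23.80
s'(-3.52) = -11.41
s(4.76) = 36.94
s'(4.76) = 14.59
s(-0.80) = 4.37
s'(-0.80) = -2.87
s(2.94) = 15.59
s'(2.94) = 8.87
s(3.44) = 20.42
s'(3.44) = 10.44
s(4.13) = 28.37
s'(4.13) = 12.61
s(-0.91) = 4.71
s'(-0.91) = -3.22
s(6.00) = 57.44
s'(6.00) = 18.48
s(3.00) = 16.13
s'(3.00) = 9.06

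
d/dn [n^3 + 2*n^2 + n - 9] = 3*n^2 + 4*n + 1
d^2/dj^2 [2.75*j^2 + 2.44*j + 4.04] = 5.50000000000000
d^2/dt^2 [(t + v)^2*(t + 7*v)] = 6*t + 18*v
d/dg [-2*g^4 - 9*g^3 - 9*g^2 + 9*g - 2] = -8*g^3 - 27*g^2 - 18*g + 9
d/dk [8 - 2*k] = -2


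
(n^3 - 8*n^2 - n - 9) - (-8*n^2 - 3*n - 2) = n^3 + 2*n - 7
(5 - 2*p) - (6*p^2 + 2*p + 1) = -6*p^2 - 4*p + 4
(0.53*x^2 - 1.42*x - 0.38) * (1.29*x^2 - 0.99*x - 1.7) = 0.6837*x^4 - 2.3565*x^3 + 0.0145999999999999*x^2 + 2.7902*x + 0.646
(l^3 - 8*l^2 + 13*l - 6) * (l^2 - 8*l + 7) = l^5 - 16*l^4 + 84*l^3 - 166*l^2 + 139*l - 42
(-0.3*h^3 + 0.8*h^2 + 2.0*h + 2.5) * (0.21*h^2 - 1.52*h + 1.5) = -0.063*h^5 + 0.624*h^4 - 1.246*h^3 - 1.315*h^2 - 0.8*h + 3.75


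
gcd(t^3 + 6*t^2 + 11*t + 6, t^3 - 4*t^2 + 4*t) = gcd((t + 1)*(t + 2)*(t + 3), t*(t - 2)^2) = 1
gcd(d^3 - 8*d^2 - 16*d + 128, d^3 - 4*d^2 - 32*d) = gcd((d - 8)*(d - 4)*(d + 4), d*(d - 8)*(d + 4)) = d^2 - 4*d - 32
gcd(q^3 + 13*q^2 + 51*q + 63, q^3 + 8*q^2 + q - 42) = q^2 + 10*q + 21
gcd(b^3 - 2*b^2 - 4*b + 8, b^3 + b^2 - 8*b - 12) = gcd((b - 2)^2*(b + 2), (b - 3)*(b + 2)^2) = b + 2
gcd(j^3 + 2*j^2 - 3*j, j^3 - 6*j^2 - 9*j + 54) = j + 3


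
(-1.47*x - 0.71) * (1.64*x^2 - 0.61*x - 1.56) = -2.4108*x^3 - 0.2677*x^2 + 2.7263*x + 1.1076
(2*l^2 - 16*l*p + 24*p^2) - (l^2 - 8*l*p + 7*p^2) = l^2 - 8*l*p + 17*p^2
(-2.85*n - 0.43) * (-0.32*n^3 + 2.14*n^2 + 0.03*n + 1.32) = 0.912*n^4 - 5.9614*n^3 - 1.0057*n^2 - 3.7749*n - 0.5676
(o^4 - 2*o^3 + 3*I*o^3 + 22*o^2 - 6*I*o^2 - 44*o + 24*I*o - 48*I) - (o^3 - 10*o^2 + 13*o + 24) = o^4 - 3*o^3 + 3*I*o^3 + 32*o^2 - 6*I*o^2 - 57*o + 24*I*o - 24 - 48*I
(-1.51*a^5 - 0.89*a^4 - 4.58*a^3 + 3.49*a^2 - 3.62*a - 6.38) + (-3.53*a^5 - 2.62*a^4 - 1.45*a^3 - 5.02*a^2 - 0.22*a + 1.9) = -5.04*a^5 - 3.51*a^4 - 6.03*a^3 - 1.53*a^2 - 3.84*a - 4.48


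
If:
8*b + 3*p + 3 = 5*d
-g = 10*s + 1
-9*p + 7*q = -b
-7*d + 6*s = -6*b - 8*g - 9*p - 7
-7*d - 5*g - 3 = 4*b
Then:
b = -59*s/79 - 27/79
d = 598*s/79 + 38/79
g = -10*s - 1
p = 1154*s/79 + 169/237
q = 10445*s/553 + 534/553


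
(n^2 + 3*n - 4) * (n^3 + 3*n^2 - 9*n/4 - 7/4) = n^5 + 6*n^4 + 11*n^3/4 - 41*n^2/2 + 15*n/4 + 7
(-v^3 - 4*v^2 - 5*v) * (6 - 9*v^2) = 9*v^5 + 36*v^4 + 39*v^3 - 24*v^2 - 30*v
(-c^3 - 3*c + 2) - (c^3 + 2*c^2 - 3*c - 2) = -2*c^3 - 2*c^2 + 4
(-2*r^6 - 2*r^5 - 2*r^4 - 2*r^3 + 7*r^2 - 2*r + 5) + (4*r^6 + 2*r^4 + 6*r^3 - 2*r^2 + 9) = 2*r^6 - 2*r^5 + 4*r^3 + 5*r^2 - 2*r + 14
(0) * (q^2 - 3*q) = 0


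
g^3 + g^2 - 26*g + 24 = (g - 4)*(g - 1)*(g + 6)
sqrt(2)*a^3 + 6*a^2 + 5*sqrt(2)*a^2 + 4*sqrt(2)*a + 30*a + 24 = (a + 4)*(a + 3*sqrt(2))*(sqrt(2)*a + sqrt(2))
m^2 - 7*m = m*(m - 7)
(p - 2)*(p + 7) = p^2 + 5*p - 14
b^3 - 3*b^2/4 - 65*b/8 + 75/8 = (b - 5/2)*(b - 5/4)*(b + 3)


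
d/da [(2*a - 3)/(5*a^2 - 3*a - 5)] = (-10*a^2 + 30*a - 19)/(25*a^4 - 30*a^3 - 41*a^2 + 30*a + 25)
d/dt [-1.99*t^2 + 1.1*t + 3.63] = 1.1 - 3.98*t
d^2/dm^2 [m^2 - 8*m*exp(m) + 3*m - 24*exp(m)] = -8*m*exp(m) - 40*exp(m) + 2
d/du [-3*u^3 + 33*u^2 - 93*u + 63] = -9*u^2 + 66*u - 93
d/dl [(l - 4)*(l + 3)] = 2*l - 1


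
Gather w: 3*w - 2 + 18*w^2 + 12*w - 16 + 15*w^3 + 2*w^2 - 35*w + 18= 15*w^3 + 20*w^2 - 20*w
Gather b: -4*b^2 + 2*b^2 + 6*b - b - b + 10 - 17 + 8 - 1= -2*b^2 + 4*b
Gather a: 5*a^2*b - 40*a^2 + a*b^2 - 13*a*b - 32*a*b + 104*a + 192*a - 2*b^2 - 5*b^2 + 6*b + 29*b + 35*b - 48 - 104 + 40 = a^2*(5*b - 40) + a*(b^2 - 45*b + 296) - 7*b^2 + 70*b - 112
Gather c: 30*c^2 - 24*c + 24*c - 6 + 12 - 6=30*c^2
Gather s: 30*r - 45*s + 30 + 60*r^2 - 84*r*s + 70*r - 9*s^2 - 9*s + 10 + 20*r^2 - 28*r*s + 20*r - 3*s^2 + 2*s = 80*r^2 + 120*r - 12*s^2 + s*(-112*r - 52) + 40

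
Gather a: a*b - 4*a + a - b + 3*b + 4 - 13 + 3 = a*(b - 3) + 2*b - 6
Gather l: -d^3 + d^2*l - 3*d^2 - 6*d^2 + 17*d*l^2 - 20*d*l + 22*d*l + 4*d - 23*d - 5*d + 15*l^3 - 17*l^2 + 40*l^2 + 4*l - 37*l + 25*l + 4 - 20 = -d^3 - 9*d^2 - 24*d + 15*l^3 + l^2*(17*d + 23) + l*(d^2 + 2*d - 8) - 16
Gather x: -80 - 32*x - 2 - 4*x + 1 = -36*x - 81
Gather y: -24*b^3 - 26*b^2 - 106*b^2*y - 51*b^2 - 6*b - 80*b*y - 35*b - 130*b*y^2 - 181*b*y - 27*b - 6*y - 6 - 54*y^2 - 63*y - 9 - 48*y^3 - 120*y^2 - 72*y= -24*b^3 - 77*b^2 - 68*b - 48*y^3 + y^2*(-130*b - 174) + y*(-106*b^2 - 261*b - 141) - 15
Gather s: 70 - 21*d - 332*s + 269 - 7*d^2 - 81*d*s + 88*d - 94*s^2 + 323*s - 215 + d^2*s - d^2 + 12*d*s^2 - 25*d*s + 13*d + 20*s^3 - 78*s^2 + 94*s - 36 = -8*d^2 + 80*d + 20*s^3 + s^2*(12*d - 172) + s*(d^2 - 106*d + 85) + 88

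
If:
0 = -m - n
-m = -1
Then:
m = 1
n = -1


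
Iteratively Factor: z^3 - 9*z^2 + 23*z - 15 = (z - 5)*(z^2 - 4*z + 3) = (z - 5)*(z - 1)*(z - 3)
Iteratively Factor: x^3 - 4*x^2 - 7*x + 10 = (x - 1)*(x^2 - 3*x - 10) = (x - 1)*(x + 2)*(x - 5)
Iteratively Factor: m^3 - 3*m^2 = (m)*(m^2 - 3*m) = m*(m - 3)*(m)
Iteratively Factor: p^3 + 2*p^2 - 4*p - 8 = (p + 2)*(p^2 - 4) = (p - 2)*(p + 2)*(p + 2)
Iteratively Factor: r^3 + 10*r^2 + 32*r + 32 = (r + 4)*(r^2 + 6*r + 8) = (r + 4)^2*(r + 2)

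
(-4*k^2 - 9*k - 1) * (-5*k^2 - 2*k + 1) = 20*k^4 + 53*k^3 + 19*k^2 - 7*k - 1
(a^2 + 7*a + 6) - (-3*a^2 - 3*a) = 4*a^2 + 10*a + 6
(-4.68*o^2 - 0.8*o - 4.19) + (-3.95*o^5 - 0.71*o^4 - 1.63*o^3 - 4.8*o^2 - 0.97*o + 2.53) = -3.95*o^5 - 0.71*o^4 - 1.63*o^3 - 9.48*o^2 - 1.77*o - 1.66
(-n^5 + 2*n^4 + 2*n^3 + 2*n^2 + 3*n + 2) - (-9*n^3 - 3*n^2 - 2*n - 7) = -n^5 + 2*n^4 + 11*n^3 + 5*n^2 + 5*n + 9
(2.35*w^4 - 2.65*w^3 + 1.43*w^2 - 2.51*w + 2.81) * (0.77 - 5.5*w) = -12.925*w^5 + 16.3845*w^4 - 9.9055*w^3 + 14.9061*w^2 - 17.3877*w + 2.1637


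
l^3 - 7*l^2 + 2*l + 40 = (l - 5)*(l - 4)*(l + 2)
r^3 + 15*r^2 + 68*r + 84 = (r + 2)*(r + 6)*(r + 7)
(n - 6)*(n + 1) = n^2 - 5*n - 6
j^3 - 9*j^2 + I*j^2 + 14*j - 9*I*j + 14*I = (j - 7)*(j - 2)*(j + I)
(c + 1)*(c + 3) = c^2 + 4*c + 3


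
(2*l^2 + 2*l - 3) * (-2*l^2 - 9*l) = -4*l^4 - 22*l^3 - 12*l^2 + 27*l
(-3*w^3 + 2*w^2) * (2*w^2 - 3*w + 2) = -6*w^5 + 13*w^4 - 12*w^3 + 4*w^2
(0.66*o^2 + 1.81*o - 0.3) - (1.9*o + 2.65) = 0.66*o^2 - 0.0899999999999999*o - 2.95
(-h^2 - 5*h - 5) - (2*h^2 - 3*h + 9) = -3*h^2 - 2*h - 14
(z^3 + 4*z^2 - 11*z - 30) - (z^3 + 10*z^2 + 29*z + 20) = -6*z^2 - 40*z - 50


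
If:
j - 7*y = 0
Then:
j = 7*y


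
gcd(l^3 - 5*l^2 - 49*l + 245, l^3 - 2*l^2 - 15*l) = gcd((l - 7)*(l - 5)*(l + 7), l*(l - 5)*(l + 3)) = l - 5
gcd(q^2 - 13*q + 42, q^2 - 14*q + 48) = q - 6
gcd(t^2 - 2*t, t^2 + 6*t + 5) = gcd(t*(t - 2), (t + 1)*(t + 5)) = 1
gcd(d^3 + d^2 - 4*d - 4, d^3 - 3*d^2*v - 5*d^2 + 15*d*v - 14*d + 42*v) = d + 2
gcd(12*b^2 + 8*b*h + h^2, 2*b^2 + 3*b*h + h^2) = 2*b + h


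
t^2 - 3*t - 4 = (t - 4)*(t + 1)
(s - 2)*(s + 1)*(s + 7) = s^3 + 6*s^2 - 9*s - 14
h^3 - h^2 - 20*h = h*(h - 5)*(h + 4)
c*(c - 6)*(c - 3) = c^3 - 9*c^2 + 18*c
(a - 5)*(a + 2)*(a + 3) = a^3 - 19*a - 30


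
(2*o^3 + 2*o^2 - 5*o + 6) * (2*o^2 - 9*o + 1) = 4*o^5 - 14*o^4 - 26*o^3 + 59*o^2 - 59*o + 6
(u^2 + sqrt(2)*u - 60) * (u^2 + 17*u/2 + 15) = u^4 + sqrt(2)*u^3 + 17*u^3/2 - 45*u^2 + 17*sqrt(2)*u^2/2 - 510*u + 15*sqrt(2)*u - 900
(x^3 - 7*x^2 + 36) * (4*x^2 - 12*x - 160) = 4*x^5 - 40*x^4 - 76*x^3 + 1264*x^2 - 432*x - 5760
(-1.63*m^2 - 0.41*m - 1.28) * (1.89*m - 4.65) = -3.0807*m^3 + 6.8046*m^2 - 0.5127*m + 5.952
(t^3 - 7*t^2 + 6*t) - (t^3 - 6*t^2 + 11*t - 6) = -t^2 - 5*t + 6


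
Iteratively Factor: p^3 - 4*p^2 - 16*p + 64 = (p - 4)*(p^2 - 16) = (p - 4)^2*(p + 4)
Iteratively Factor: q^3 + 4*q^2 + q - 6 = (q + 2)*(q^2 + 2*q - 3) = (q - 1)*(q + 2)*(q + 3)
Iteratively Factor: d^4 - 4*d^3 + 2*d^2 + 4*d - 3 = (d - 1)*(d^3 - 3*d^2 - d + 3) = (d - 1)*(d + 1)*(d^2 - 4*d + 3) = (d - 1)^2*(d + 1)*(d - 3)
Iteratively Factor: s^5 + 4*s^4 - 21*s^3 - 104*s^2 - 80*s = (s + 1)*(s^4 + 3*s^3 - 24*s^2 - 80*s) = s*(s + 1)*(s^3 + 3*s^2 - 24*s - 80) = s*(s - 5)*(s + 1)*(s^2 + 8*s + 16) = s*(s - 5)*(s + 1)*(s + 4)*(s + 4)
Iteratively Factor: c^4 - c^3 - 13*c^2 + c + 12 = (c - 4)*(c^3 + 3*c^2 - c - 3) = (c - 4)*(c - 1)*(c^2 + 4*c + 3) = (c - 4)*(c - 1)*(c + 3)*(c + 1)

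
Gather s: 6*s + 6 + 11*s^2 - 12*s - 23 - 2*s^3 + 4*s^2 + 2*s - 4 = -2*s^3 + 15*s^2 - 4*s - 21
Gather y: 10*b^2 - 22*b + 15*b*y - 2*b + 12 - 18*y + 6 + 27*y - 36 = 10*b^2 - 24*b + y*(15*b + 9) - 18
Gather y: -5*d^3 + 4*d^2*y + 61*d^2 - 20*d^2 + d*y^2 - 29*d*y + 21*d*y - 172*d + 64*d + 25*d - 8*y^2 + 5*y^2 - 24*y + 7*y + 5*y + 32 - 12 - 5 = -5*d^3 + 41*d^2 - 83*d + y^2*(d - 3) + y*(4*d^2 - 8*d - 12) + 15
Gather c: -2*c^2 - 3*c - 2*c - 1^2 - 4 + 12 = -2*c^2 - 5*c + 7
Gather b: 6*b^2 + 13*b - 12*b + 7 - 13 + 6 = 6*b^2 + b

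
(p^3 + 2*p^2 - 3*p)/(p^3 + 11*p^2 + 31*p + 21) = p*(p - 1)/(p^2 + 8*p + 7)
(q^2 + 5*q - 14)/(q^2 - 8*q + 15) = (q^2 + 5*q - 14)/(q^2 - 8*q + 15)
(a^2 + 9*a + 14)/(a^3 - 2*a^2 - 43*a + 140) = (a + 2)/(a^2 - 9*a + 20)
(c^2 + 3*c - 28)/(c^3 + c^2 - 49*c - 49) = (c - 4)/(c^2 - 6*c - 7)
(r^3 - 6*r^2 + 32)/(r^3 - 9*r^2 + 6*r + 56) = (r - 4)/(r - 7)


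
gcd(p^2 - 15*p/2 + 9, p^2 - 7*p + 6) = p - 6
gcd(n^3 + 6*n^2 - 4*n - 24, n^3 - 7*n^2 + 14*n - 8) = n - 2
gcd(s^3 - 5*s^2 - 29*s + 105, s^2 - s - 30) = s + 5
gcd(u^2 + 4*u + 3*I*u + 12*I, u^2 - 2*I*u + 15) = u + 3*I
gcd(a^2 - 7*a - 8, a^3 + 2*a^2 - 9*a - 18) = 1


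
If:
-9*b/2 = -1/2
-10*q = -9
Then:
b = 1/9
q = 9/10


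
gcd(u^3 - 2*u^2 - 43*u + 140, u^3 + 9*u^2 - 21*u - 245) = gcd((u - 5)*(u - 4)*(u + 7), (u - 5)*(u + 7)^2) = u^2 + 2*u - 35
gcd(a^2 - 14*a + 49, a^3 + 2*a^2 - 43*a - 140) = a - 7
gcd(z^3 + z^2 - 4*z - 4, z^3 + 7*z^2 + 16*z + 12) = z + 2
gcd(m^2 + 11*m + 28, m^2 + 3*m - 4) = m + 4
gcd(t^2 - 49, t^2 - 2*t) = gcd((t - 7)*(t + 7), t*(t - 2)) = 1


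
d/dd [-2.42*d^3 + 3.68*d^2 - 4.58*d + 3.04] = -7.26*d^2 + 7.36*d - 4.58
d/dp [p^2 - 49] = 2*p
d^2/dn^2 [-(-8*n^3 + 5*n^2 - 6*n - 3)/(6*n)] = 8/3 + n^(-3)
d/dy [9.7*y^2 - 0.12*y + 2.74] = 19.4*y - 0.12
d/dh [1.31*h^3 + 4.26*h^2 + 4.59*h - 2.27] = 3.93*h^2 + 8.52*h + 4.59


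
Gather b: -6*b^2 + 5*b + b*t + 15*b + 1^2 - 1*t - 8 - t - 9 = -6*b^2 + b*(t + 20) - 2*t - 16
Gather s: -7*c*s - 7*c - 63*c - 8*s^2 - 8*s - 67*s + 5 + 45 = -70*c - 8*s^2 + s*(-7*c - 75) + 50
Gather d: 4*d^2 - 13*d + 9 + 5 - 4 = 4*d^2 - 13*d + 10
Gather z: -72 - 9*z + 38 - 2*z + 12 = -11*z - 22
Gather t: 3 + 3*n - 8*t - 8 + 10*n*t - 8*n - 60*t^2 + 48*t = -5*n - 60*t^2 + t*(10*n + 40) - 5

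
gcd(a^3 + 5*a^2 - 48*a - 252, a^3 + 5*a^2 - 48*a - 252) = a^3 + 5*a^2 - 48*a - 252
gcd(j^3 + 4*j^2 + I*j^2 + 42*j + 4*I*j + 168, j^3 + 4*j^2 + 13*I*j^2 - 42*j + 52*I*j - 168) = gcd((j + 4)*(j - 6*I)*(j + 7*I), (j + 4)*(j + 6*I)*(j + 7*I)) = j^2 + j*(4 + 7*I) + 28*I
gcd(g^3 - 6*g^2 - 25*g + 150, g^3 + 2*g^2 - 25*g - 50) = g^2 - 25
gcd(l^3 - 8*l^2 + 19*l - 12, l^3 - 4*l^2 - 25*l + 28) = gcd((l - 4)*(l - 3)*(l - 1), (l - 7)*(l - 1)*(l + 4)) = l - 1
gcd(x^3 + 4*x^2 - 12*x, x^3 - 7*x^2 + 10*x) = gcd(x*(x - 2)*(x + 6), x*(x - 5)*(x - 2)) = x^2 - 2*x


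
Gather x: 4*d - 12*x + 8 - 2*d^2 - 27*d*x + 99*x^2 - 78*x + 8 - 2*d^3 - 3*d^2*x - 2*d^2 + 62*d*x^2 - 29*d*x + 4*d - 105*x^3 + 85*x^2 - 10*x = -2*d^3 - 4*d^2 + 8*d - 105*x^3 + x^2*(62*d + 184) + x*(-3*d^2 - 56*d - 100) + 16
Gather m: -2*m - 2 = -2*m - 2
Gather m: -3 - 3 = -6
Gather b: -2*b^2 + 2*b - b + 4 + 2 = -2*b^2 + b + 6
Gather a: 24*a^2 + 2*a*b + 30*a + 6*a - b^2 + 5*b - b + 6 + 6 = 24*a^2 + a*(2*b + 36) - b^2 + 4*b + 12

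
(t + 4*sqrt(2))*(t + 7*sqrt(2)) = t^2 + 11*sqrt(2)*t + 56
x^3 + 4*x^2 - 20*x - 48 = (x - 4)*(x + 2)*(x + 6)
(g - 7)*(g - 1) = g^2 - 8*g + 7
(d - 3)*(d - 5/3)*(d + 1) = d^3 - 11*d^2/3 + d/3 + 5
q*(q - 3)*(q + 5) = q^3 + 2*q^2 - 15*q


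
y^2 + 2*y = y*(y + 2)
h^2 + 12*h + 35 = (h + 5)*(h + 7)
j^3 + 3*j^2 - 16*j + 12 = (j - 2)*(j - 1)*(j + 6)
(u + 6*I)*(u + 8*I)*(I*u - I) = I*u^3 - 14*u^2 - I*u^2 + 14*u - 48*I*u + 48*I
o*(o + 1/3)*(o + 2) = o^3 + 7*o^2/3 + 2*o/3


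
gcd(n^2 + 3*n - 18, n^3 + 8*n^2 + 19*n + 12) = 1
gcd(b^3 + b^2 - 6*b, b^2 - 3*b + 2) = b - 2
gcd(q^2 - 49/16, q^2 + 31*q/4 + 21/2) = q + 7/4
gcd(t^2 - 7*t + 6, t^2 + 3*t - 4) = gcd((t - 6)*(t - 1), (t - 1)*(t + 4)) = t - 1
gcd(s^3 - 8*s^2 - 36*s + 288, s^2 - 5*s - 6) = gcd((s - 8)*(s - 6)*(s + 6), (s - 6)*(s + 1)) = s - 6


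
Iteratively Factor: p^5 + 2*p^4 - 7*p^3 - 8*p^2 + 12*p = (p)*(p^4 + 2*p^3 - 7*p^2 - 8*p + 12) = p*(p + 3)*(p^3 - p^2 - 4*p + 4) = p*(p + 2)*(p + 3)*(p^2 - 3*p + 2) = p*(p - 2)*(p + 2)*(p + 3)*(p - 1)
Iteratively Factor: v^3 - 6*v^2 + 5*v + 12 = (v - 4)*(v^2 - 2*v - 3) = (v - 4)*(v + 1)*(v - 3)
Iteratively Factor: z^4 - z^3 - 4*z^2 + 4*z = (z)*(z^3 - z^2 - 4*z + 4) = z*(z + 2)*(z^2 - 3*z + 2) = z*(z - 1)*(z + 2)*(z - 2)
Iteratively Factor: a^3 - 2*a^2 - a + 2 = (a - 2)*(a^2 - 1) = (a - 2)*(a + 1)*(a - 1)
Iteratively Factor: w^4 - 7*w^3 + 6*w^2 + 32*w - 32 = (w - 4)*(w^3 - 3*w^2 - 6*w + 8) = (w - 4)*(w - 1)*(w^2 - 2*w - 8) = (w - 4)*(w - 1)*(w + 2)*(w - 4)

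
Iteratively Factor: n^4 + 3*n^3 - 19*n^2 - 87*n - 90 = (n + 3)*(n^3 - 19*n - 30) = (n + 2)*(n + 3)*(n^2 - 2*n - 15) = (n - 5)*(n + 2)*(n + 3)*(n + 3)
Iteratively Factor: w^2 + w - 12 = (w - 3)*(w + 4)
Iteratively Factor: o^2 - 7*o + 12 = (o - 3)*(o - 4)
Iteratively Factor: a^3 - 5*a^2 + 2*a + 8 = (a - 4)*(a^2 - a - 2) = (a - 4)*(a - 2)*(a + 1)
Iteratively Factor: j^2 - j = (j - 1)*(j)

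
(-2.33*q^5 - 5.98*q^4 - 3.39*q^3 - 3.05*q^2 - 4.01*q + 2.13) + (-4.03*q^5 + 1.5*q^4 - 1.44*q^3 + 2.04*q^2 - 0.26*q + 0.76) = -6.36*q^5 - 4.48*q^4 - 4.83*q^3 - 1.01*q^2 - 4.27*q + 2.89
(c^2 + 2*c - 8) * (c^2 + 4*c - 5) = c^4 + 6*c^3 - 5*c^2 - 42*c + 40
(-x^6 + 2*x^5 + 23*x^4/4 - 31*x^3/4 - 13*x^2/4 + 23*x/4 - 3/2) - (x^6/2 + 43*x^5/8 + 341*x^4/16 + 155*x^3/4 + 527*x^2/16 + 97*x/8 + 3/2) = -3*x^6/2 - 27*x^5/8 - 249*x^4/16 - 93*x^3/2 - 579*x^2/16 - 51*x/8 - 3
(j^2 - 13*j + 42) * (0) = 0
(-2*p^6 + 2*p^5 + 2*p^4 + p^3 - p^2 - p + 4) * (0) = 0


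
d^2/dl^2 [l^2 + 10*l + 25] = 2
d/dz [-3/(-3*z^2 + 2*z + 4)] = 6*(1 - 3*z)/(-3*z^2 + 2*z + 4)^2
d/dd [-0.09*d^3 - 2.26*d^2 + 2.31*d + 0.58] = -0.27*d^2 - 4.52*d + 2.31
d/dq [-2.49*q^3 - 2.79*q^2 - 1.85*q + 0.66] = -7.47*q^2 - 5.58*q - 1.85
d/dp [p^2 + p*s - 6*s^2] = 2*p + s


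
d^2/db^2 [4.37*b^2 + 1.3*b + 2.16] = 8.74000000000000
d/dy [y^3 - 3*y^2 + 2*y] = 3*y^2 - 6*y + 2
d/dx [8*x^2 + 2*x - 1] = 16*x + 2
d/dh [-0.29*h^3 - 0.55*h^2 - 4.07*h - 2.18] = -0.87*h^2 - 1.1*h - 4.07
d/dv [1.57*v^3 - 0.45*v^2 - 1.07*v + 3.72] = 4.71*v^2 - 0.9*v - 1.07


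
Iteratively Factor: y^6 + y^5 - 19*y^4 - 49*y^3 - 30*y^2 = (y + 2)*(y^5 - y^4 - 17*y^3 - 15*y^2) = y*(y + 2)*(y^4 - y^3 - 17*y^2 - 15*y) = y^2*(y + 2)*(y^3 - y^2 - 17*y - 15) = y^2*(y + 2)*(y + 3)*(y^2 - 4*y - 5) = y^2*(y + 1)*(y + 2)*(y + 3)*(y - 5)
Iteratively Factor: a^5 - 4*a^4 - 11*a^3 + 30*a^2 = (a)*(a^4 - 4*a^3 - 11*a^2 + 30*a) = a*(a - 2)*(a^3 - 2*a^2 - 15*a) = a^2*(a - 2)*(a^2 - 2*a - 15) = a^2*(a - 2)*(a + 3)*(a - 5)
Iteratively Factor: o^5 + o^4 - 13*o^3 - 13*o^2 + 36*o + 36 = (o + 1)*(o^4 - 13*o^2 + 36) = (o + 1)*(o + 3)*(o^3 - 3*o^2 - 4*o + 12) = (o + 1)*(o + 2)*(o + 3)*(o^2 - 5*o + 6) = (o - 3)*(o + 1)*(o + 2)*(o + 3)*(o - 2)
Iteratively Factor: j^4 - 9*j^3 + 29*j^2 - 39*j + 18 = (j - 1)*(j^3 - 8*j^2 + 21*j - 18) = (j - 3)*(j - 1)*(j^2 - 5*j + 6) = (j - 3)^2*(j - 1)*(j - 2)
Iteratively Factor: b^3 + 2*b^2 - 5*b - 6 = (b - 2)*(b^2 + 4*b + 3) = (b - 2)*(b + 3)*(b + 1)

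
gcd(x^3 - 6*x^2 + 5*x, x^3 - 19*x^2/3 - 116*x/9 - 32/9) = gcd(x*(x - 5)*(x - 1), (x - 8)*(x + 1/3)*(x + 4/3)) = 1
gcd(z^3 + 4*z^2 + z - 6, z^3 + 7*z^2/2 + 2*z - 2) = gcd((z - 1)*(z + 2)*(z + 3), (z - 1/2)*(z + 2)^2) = z + 2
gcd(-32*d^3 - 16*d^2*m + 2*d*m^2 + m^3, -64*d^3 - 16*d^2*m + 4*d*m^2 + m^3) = 16*d^2 - m^2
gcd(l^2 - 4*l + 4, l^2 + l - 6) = l - 2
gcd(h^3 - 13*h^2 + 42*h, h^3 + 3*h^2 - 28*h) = h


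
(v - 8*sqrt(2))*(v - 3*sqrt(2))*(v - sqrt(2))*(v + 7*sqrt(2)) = v^4 - 5*sqrt(2)*v^3 - 98*v^2 + 442*sqrt(2)*v - 672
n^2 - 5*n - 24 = (n - 8)*(n + 3)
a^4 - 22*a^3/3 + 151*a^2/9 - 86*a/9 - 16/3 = (a - 3)*(a - 8/3)*(a - 2)*(a + 1/3)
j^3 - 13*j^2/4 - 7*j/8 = j*(j - 7/2)*(j + 1/4)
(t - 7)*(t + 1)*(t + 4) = t^3 - 2*t^2 - 31*t - 28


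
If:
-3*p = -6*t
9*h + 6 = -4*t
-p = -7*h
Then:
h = -6/23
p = -42/23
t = -21/23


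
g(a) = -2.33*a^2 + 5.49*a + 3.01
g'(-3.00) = 19.47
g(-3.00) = -34.43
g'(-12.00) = 61.41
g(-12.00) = -398.39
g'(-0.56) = 8.10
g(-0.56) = -0.80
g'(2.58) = -6.53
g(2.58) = 1.66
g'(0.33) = 3.95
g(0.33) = 4.57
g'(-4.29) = 25.48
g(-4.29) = -63.42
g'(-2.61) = 17.65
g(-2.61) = -27.19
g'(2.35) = -5.46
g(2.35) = 3.04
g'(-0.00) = 5.49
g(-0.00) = 3.01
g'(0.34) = 3.91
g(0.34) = 4.61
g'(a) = 5.49 - 4.66*a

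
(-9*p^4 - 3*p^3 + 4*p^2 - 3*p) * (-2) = 18*p^4 + 6*p^3 - 8*p^2 + 6*p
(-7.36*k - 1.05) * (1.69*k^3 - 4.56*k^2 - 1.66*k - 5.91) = -12.4384*k^4 + 31.7871*k^3 + 17.0056*k^2 + 45.2406*k + 6.2055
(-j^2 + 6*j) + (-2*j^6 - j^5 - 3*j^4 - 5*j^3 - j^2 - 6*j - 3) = -2*j^6 - j^5 - 3*j^4 - 5*j^3 - 2*j^2 - 3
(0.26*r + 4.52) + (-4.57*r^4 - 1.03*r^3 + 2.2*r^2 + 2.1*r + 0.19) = -4.57*r^4 - 1.03*r^3 + 2.2*r^2 + 2.36*r + 4.71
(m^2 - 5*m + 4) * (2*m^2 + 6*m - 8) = 2*m^4 - 4*m^3 - 30*m^2 + 64*m - 32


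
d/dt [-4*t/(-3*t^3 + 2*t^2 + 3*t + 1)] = 4*(-6*t^3 + 2*t^2 - 1)/(9*t^6 - 12*t^5 - 14*t^4 + 6*t^3 + 13*t^2 + 6*t + 1)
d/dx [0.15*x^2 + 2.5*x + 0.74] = 0.3*x + 2.5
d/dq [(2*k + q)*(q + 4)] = 2*k + 2*q + 4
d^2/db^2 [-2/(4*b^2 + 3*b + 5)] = 4*(16*b^2 + 12*b - (8*b + 3)^2 + 20)/(4*b^2 + 3*b + 5)^3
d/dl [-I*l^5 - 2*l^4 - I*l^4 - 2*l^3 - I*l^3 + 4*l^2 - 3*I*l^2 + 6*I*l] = -5*I*l^4 - 4*l^3*(2 + I) - 3*l^2*(2 + I) + 2*l*(4 - 3*I) + 6*I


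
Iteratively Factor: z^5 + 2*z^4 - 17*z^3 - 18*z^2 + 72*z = (z)*(z^4 + 2*z^3 - 17*z^2 - 18*z + 72) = z*(z - 3)*(z^3 + 5*z^2 - 2*z - 24) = z*(z - 3)*(z + 4)*(z^2 + z - 6) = z*(z - 3)*(z + 3)*(z + 4)*(z - 2)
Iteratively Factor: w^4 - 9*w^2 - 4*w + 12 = (w - 1)*(w^3 + w^2 - 8*w - 12) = (w - 3)*(w - 1)*(w^2 + 4*w + 4) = (w - 3)*(w - 1)*(w + 2)*(w + 2)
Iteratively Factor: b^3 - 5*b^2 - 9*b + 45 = (b - 5)*(b^2 - 9) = (b - 5)*(b + 3)*(b - 3)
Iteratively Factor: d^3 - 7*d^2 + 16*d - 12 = (d - 3)*(d^2 - 4*d + 4) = (d - 3)*(d - 2)*(d - 2)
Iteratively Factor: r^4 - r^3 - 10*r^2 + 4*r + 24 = (r - 3)*(r^3 + 2*r^2 - 4*r - 8) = (r - 3)*(r + 2)*(r^2 - 4) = (r - 3)*(r - 2)*(r + 2)*(r + 2)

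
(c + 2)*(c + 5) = c^2 + 7*c + 10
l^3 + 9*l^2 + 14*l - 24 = (l - 1)*(l + 4)*(l + 6)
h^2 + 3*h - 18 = (h - 3)*(h + 6)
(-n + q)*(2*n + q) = -2*n^2 + n*q + q^2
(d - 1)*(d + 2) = d^2 + d - 2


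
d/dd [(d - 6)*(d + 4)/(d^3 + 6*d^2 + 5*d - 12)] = (-d^2 + 12*d + 9)/(d^4 + 4*d^3 - 2*d^2 - 12*d + 9)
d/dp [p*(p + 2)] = 2*p + 2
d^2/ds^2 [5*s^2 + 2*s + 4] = 10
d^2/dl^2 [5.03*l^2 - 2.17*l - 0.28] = 10.0600000000000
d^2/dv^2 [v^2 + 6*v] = 2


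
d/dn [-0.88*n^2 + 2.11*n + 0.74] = 2.11 - 1.76*n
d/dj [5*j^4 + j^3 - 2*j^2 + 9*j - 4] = 20*j^3 + 3*j^2 - 4*j + 9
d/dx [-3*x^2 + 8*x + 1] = 8 - 6*x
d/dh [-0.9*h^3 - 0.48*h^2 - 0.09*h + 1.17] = -2.7*h^2 - 0.96*h - 0.09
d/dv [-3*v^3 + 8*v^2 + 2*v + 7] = -9*v^2 + 16*v + 2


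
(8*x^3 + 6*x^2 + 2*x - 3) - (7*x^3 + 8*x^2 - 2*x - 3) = x^3 - 2*x^2 + 4*x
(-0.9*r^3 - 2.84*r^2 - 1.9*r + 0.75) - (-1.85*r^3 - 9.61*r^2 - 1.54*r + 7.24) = 0.95*r^3 + 6.77*r^2 - 0.36*r - 6.49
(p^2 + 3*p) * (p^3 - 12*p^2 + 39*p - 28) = p^5 - 9*p^4 + 3*p^3 + 89*p^2 - 84*p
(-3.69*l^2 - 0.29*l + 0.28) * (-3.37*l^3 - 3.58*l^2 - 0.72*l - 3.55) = 12.4353*l^5 + 14.1875*l^4 + 2.7514*l^3 + 12.3059*l^2 + 0.8279*l - 0.994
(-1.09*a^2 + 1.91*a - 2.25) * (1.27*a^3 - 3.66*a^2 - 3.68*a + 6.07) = -1.3843*a^5 + 6.4151*a^4 - 5.8369*a^3 - 5.4101*a^2 + 19.8737*a - 13.6575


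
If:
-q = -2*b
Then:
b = q/2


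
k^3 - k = k*(k - 1)*(k + 1)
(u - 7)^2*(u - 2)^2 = u^4 - 18*u^3 + 109*u^2 - 252*u + 196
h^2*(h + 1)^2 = h^4 + 2*h^3 + h^2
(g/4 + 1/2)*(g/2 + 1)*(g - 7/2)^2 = g^4/8 - 3*g^3/8 - 47*g^2/32 + 21*g/8 + 49/8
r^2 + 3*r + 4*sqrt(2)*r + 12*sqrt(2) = (r + 3)*(r + 4*sqrt(2))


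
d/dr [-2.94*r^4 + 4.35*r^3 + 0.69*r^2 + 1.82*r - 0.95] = -11.76*r^3 + 13.05*r^2 + 1.38*r + 1.82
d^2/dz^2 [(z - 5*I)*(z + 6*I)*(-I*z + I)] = 2*I*(-3*z + 1 - I)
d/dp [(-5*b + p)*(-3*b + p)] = -8*b + 2*p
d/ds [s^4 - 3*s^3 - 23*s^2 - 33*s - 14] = 4*s^3 - 9*s^2 - 46*s - 33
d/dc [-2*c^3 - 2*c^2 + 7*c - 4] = -6*c^2 - 4*c + 7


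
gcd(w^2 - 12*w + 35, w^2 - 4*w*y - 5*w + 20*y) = w - 5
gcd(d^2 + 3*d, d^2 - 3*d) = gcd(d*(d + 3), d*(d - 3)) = d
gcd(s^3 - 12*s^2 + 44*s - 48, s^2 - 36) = s - 6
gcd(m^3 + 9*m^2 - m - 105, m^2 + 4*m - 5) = m + 5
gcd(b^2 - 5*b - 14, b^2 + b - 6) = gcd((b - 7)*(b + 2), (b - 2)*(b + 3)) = 1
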